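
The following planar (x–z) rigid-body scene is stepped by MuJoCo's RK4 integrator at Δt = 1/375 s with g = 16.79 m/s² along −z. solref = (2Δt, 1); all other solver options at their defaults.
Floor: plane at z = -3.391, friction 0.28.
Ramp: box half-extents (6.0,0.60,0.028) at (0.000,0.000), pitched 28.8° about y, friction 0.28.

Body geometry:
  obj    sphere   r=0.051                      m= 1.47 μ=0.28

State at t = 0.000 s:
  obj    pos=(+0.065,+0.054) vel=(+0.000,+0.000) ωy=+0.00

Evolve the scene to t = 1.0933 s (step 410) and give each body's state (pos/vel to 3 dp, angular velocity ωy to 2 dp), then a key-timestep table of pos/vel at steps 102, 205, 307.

State at t = 1.0933 s:
  obj    pos=(+3.091,-1.609) vel=(+5.536,-3.043) ωy=+123.85

Key-timestep trajectory:
   step    t(s)  obj.x    obj.z    obj.vx   obj.vz 
    102  0.2720   +0.253  -0.049  +1.377  -0.757
    205  0.5467   +0.822  -0.362  +2.768  -1.522
    307  0.8187   +1.762  -0.878  +4.145  -2.279


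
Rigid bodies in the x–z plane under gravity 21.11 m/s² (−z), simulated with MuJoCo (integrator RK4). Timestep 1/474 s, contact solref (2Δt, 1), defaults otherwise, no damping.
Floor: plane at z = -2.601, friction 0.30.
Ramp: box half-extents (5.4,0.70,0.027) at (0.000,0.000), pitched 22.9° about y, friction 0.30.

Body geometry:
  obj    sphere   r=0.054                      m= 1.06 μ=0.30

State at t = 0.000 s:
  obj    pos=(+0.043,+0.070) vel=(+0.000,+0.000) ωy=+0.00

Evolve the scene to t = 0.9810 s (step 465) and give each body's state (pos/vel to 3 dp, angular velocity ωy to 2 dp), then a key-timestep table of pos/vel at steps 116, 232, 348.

State at t = 0.9810 s:
  obj    pos=(+2.644,-1.029) vel=(+5.302,-2.240) ωy=+106.59

Key-timestep trajectory:
   step    t(s)  obj.x    obj.z    obj.vx   obj.vz 
    116  0.2447   +0.205  +0.001  +1.323  -0.559
    232  0.4895   +0.690  -0.204  +2.646  -1.118
    348  0.7342   +1.500  -0.546  +3.968  -1.676


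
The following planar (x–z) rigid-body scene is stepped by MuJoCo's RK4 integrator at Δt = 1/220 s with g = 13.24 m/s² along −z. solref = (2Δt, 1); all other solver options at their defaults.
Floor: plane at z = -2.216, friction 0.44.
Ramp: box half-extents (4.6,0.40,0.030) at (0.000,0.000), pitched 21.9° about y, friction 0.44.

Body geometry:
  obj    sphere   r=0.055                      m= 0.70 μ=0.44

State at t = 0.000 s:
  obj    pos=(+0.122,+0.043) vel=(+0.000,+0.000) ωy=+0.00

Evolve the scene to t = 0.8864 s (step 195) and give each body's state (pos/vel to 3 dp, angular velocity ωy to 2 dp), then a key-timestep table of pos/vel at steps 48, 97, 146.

State at t = 0.8864 s:
  obj    pos=(+1.408,-0.474) vel=(+2.901,-1.166) ωy=+56.84

Key-timestep trajectory:
   step    t(s)  obj.x    obj.z    obj.vx   obj.vz 
     48  0.2182   +0.200  +0.011  +0.714  -0.287
     97  0.4409   +0.440  -0.085  +1.443  -0.580
    146  0.6636   +0.843  -0.247  +2.172  -0.873


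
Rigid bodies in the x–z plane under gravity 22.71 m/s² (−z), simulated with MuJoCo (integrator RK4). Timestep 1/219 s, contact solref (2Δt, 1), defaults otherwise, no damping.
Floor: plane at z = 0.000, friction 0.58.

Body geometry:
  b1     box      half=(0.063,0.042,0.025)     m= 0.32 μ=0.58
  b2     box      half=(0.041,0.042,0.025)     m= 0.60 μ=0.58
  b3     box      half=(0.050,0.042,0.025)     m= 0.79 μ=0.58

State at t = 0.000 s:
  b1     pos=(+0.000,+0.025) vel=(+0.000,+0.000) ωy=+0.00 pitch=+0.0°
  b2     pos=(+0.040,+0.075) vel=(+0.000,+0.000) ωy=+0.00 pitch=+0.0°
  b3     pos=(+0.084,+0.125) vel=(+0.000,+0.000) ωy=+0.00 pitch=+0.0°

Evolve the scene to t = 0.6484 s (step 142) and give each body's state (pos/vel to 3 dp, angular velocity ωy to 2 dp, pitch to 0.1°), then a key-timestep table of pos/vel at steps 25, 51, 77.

State at t = 0.6484 s:
  b1     pos=(+0.000,+0.025) vel=(+0.000,+0.000) ωy=+0.00 pitch=+0.0°
  b2     pos=(+0.038,+0.075) vel=(+0.000,+0.000) ωy=+0.00 pitch=+0.0°
  b3     pos=(+0.107,+0.050) vel=(+0.000,+0.000) ωy=+0.00 pitch=+90.0°

Key-timestep trajectory:
   step    t(s)  b1.x    b1.z    b1.vx   b1.vz   b2.x    b2.z    b2.vx   b2.vz   b3.x    b3.z    b3.vx   b3.vz 
     25  0.1142   +0.000  +0.025  -0.001  +0.000   +0.040  +0.075  -0.003  +0.000   +0.093  +0.122  +0.202  -0.104
     51  0.2329   +0.000  +0.025  +0.000  +0.000   +0.040  +0.075  +0.000  +0.000   +0.122  +0.052  +0.038  +0.244
     77  0.3516   +0.000  +0.025  +0.000  +0.000   +0.040  +0.075  +0.000  +0.000   +0.108  +0.051  -0.356  -0.164


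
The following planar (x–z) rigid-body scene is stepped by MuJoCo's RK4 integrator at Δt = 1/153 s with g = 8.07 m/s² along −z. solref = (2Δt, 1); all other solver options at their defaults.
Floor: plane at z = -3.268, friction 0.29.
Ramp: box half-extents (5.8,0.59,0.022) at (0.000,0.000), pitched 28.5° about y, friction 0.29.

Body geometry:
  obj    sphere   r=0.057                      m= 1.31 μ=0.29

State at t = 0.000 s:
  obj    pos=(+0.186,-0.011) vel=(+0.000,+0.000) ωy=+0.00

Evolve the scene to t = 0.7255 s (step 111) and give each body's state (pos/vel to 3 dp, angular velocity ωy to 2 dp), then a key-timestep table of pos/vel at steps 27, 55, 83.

State at t = 0.7255 s:
  obj    pos=(+0.822,-0.357) vel=(+1.754,-0.952) ωy=+35.00

Key-timestep trajectory:
   step    t(s)  obj.x    obj.z    obj.vx   obj.vz 
     27  0.1765   +0.224  -0.032  +0.427  -0.232
     55  0.3595   +0.342  -0.096  +0.869  -0.472
     83  0.5425   +0.542  -0.204  +1.311  -0.712


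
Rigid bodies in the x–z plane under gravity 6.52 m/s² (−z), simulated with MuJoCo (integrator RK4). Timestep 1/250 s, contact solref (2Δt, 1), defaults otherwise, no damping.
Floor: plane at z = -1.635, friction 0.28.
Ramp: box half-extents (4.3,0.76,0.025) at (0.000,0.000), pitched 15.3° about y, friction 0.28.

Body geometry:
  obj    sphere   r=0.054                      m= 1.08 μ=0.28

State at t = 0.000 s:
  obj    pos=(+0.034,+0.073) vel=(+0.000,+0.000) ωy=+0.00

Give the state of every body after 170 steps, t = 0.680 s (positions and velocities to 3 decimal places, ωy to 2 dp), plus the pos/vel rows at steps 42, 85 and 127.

State at t = 0.680 s:
  obj    pos=(+0.308,-0.002) vel=(+0.806,-0.221) ωy=+15.47

Key-timestep trajectory:
   step    t(s)  obj.x    obj.z    obj.vx   obj.vz 
     42  0.1680   +0.051  +0.068  +0.199  -0.054
     85  0.3400   +0.102  +0.054  +0.403  -0.110
    127  0.5080   +0.187  +0.031  +0.602  -0.165


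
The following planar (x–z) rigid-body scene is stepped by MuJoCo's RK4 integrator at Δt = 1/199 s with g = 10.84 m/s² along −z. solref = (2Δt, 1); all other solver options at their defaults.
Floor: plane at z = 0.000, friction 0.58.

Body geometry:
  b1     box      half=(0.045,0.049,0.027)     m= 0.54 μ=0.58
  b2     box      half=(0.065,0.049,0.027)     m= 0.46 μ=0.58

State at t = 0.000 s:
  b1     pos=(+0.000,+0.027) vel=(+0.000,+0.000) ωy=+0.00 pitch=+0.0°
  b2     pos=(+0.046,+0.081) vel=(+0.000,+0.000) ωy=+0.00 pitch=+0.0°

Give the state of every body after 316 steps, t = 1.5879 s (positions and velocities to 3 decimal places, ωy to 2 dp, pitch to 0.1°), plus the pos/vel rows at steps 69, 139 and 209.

State at t = 1.5879 s:
  b1     pos=(+0.000,+0.027) vel=(+0.000,+0.000) ωy=+0.00 pitch=+0.0°
  b2     pos=(+0.111,+0.065) vel=(+0.000,+0.000) ωy=+0.00 pitch=+90.0°

Key-timestep trajectory:
   step    t(s)  b1.x    b1.z    b1.vx   b1.vz   b2.x    b2.z    b2.vx   b2.vz 
     69  0.3467   +0.000  +0.027  +0.000  +0.000   +0.066  +0.071  +0.193  -0.228
    139  0.6985   +0.000  +0.027  +0.000  +0.000   +0.128  +0.070  +0.000  +0.000
    209  1.0503   +0.000  +0.027  +0.000  +0.000   +0.115  +0.066  +0.073  +0.039


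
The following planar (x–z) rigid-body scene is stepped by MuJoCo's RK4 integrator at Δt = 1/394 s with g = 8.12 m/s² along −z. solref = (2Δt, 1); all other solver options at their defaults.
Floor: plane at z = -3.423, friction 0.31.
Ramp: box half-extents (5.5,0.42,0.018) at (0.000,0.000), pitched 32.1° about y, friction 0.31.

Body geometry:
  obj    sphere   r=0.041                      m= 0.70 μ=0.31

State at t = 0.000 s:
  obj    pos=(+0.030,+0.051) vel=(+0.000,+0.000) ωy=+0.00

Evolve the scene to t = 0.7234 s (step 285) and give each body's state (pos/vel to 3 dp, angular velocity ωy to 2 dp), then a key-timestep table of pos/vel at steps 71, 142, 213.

State at t = 0.7234 s:
  obj    pos=(+0.713,-0.378) vel=(+1.889,-1.185) ωy=+54.37

Key-timestep trajectory:
   step    t(s)  obj.x    obj.z    obj.vx   obj.vz 
     71  0.1802   +0.072  +0.024  +0.471  -0.295
    142  0.3604   +0.200  -0.056  +0.941  -0.590
    213  0.5406   +0.412  -0.189  +1.412  -0.885


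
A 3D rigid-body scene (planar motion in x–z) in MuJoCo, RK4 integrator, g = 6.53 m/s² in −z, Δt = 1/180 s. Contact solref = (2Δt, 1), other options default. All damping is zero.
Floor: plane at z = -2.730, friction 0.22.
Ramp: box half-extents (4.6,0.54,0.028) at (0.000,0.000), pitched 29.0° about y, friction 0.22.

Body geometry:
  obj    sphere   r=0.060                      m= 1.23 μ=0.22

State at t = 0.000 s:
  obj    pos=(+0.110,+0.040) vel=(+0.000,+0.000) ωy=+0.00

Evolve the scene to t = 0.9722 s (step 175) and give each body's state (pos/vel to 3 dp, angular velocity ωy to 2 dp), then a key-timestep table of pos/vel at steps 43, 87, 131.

State at t = 0.9722 s:
  obj    pos=(+1.045,-0.479) vel=(+1.923,-1.066) ωy=+36.63

Key-timestep trajectory:
   step    t(s)  obj.x    obj.z    obj.vx   obj.vz 
     43  0.2389   +0.166  +0.008  +0.473  -0.262
     87  0.4833   +0.341  -0.088  +0.956  -0.530
    131  0.7278   +0.634  -0.251  +1.440  -0.798


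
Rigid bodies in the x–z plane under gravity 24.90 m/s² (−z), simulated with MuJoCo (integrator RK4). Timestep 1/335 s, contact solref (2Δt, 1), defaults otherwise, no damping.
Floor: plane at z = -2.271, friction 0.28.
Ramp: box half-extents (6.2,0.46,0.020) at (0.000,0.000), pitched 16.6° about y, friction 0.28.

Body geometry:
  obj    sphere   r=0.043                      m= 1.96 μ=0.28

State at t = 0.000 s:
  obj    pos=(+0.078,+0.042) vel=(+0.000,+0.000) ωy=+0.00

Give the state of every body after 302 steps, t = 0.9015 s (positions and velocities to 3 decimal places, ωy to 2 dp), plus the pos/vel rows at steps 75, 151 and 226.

State at t = 0.9015 s:
  obj    pos=(+2.057,-0.547) vel=(+4.390,-1.309) ωy=+106.51

Key-timestep trajectory:
   step    t(s)  obj.x    obj.z    obj.vx   obj.vz 
     75  0.2239   +0.200  +0.006  +1.090  -0.325
    151  0.4507   +0.573  -0.105  +2.195  -0.654
    226  0.6746   +1.186  -0.288  +3.285  -0.979


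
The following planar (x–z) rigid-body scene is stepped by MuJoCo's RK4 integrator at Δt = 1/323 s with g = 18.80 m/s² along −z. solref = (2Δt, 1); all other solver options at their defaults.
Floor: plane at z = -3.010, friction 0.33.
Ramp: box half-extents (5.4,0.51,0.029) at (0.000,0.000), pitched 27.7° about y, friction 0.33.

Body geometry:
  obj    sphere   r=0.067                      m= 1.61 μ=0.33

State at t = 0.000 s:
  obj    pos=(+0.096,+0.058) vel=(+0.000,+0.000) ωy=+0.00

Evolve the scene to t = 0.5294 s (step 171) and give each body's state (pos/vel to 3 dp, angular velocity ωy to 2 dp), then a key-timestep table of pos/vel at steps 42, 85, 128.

State at t = 0.5294 s:
  obj    pos=(+0.871,-0.349) vel=(+2.926,-1.536) ωy=+49.31

Key-timestep trajectory:
   step    t(s)  obj.x    obj.z    obj.vx   obj.vz 
     42  0.1300   +0.143  +0.033  +0.719  -0.377
     85  0.2632   +0.287  -0.042  +1.455  -0.764
    128  0.3963   +0.530  -0.170  +2.190  -1.150


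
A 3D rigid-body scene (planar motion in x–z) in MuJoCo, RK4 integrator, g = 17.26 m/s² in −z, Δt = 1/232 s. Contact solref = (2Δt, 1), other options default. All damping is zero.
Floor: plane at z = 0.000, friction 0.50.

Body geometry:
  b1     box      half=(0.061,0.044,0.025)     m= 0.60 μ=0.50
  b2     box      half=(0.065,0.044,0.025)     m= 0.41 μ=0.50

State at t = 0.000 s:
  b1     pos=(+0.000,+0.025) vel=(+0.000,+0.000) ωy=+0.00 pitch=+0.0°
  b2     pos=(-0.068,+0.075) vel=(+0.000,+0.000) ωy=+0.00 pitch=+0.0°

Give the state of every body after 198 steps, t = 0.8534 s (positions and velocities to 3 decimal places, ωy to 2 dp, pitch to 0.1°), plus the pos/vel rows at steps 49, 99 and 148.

State at t = 0.8534 s:
  b1     pos=(+0.000,+0.025) vel=(+0.000,+0.000) ωy=+0.00 pitch=+0.0°
  b2     pos=(-0.084,+0.063) vel=(+0.000,+0.000) ωy=+0.02 pitch=-43.3°

Key-timestep trajectory:
   step    t(s)  b1.x    b1.z    b1.vx   b1.vz   b2.x    b2.z    b2.vx   b2.vz 
     49  0.2112   +0.000  +0.025  +0.000  +0.000   -0.090  +0.066  +0.025  -0.007
     99  0.4267   +0.000  +0.025  +0.000  +0.000   -0.083  +0.063  +0.000  +0.000
    148  0.6379   +0.000  +0.025  +0.000  +0.000   -0.084  +0.063  +0.000  +0.000


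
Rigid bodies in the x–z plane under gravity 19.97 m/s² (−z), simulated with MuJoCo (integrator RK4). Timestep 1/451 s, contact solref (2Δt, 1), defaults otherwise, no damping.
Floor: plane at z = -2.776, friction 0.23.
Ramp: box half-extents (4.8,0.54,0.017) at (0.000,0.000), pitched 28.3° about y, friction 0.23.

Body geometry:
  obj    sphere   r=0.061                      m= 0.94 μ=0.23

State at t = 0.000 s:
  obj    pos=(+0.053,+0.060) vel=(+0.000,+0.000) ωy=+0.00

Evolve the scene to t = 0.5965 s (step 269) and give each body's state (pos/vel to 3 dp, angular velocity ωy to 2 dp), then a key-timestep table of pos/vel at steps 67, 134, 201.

State at t = 0.5965 s:
  obj    pos=(+1.112,-0.510) vel=(+3.552,-1.912) ωy=+66.11

Key-timestep trajectory:
   step    t(s)  obj.x    obj.z    obj.vx   obj.vz 
     67  0.1486   +0.119  +0.025  +0.885  -0.476
    134  0.2971   +0.316  -0.082  +1.769  -0.953
    201  0.4457   +0.644  -0.258  +2.654  -1.429


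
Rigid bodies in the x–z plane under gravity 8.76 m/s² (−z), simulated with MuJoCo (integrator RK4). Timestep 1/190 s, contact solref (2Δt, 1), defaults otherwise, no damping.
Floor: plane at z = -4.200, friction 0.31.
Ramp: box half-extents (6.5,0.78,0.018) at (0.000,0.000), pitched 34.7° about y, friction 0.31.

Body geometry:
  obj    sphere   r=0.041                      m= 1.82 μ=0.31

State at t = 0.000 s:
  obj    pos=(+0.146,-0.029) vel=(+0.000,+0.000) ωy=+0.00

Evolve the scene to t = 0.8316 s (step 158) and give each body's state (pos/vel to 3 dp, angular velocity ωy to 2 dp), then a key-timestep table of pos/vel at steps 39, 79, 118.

State at t = 0.8316 s:
  obj    pos=(+1.159,-0.731) vel=(+2.435,-1.686) ωy=+72.22

Key-timestep trajectory:
   step    t(s)  obj.x    obj.z    obj.vx   obj.vz 
     39  0.2053   +0.208  -0.072  +0.601  -0.416
     79  0.4158   +0.399  -0.205  +1.218  -0.843
    118  0.6211   +0.711  -0.420  +1.819  -1.259


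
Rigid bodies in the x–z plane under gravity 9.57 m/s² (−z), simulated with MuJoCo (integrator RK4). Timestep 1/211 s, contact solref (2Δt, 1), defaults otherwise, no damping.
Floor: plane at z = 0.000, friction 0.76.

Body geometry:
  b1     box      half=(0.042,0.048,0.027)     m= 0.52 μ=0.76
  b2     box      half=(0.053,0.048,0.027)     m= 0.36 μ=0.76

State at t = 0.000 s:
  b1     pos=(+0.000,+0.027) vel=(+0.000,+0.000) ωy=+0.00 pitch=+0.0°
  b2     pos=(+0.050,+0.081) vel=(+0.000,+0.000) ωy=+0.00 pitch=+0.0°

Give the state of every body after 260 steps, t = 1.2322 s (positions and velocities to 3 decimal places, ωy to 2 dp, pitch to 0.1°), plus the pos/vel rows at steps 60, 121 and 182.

State at t = 1.2322 s:
  b1     pos=(+0.000,+0.027) vel=(+0.000,+0.000) ωy=+0.00 pitch=+0.0°
  b2     pos=(+0.102,+0.053) vel=(+0.000,+0.000) ωy=+0.00 pitch=+90.0°

Key-timestep trajectory:
   step    t(s)  b1.x    b1.z    b1.vx   b1.vz   b2.x    b2.z    b2.vx   b2.vz 
     60  0.2844   +0.000  +0.027  +0.000  +0.000   +0.097  +0.055  +0.346  -0.142
    121  0.5735   +0.000  +0.027  +0.000  +0.000   +0.121  +0.059  -0.055  -0.007
    182  0.8626   +0.000  +0.027  +0.000  +0.000   +0.101  +0.053  +0.185  -0.090


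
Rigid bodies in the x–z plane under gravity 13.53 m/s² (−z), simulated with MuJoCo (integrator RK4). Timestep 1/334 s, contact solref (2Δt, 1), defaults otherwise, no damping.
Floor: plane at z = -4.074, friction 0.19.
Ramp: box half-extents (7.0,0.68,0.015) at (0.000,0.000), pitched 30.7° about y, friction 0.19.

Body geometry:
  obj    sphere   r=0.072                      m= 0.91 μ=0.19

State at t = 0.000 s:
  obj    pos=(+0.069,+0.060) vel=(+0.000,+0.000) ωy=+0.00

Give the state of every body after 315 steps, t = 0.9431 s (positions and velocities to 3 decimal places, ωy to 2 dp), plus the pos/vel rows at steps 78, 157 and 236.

State at t = 0.9431 s:
  obj    pos=(+1.956,-1.060) vel=(+4.001,-2.376) ωy=+64.62

Key-timestep trajectory:
   step    t(s)  obj.x    obj.z    obj.vx   obj.vz 
     78  0.2335   +0.185  -0.009  +0.991  -0.588
    157  0.4701   +0.538  -0.218  +1.995  -1.184
    236  0.7066   +1.128  -0.569  +2.998  -1.780


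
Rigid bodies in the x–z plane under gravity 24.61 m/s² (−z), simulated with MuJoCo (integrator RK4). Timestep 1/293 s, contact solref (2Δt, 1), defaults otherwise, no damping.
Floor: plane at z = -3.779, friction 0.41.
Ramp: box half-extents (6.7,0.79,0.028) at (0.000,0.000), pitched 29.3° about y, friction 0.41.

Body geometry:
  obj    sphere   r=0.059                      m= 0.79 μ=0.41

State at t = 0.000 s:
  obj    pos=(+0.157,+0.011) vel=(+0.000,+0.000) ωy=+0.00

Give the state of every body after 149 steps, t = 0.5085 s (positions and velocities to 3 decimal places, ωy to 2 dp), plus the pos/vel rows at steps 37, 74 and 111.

State at t = 0.5085 s:
  obj    pos=(+1.127,-0.533) vel=(+3.815,-2.141) ωy=+74.13

Key-timestep trajectory:
   step    t(s)  obj.x    obj.z    obj.vx   obj.vz 
     37  0.1263   +0.217  -0.022  +0.948  -0.532
     74  0.2526   +0.397  -0.123  +1.895  -1.063
    111  0.3788   +0.696  -0.291  +2.842  -1.595


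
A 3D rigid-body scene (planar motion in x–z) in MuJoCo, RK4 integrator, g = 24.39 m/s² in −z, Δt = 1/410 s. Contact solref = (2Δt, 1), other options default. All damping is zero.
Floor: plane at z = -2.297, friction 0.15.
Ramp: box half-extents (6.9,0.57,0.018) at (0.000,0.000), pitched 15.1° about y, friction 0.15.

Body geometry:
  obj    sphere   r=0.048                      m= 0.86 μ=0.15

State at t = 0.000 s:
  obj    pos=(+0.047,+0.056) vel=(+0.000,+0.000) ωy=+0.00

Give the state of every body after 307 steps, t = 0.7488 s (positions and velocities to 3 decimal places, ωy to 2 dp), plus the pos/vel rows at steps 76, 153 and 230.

State at t = 0.7488 s:
  obj    pos=(+1.275,-0.276) vel=(+3.281,-0.885) ωy=+70.79

Key-timestep trajectory:
   step    t(s)  obj.x    obj.z    obj.vx   obj.vz 
     76  0.1854   +0.122  +0.035  +0.812  -0.219
    153  0.3732   +0.352  -0.027  +1.635  -0.441
    230  0.5610   +0.736  -0.130  +2.458  -0.663


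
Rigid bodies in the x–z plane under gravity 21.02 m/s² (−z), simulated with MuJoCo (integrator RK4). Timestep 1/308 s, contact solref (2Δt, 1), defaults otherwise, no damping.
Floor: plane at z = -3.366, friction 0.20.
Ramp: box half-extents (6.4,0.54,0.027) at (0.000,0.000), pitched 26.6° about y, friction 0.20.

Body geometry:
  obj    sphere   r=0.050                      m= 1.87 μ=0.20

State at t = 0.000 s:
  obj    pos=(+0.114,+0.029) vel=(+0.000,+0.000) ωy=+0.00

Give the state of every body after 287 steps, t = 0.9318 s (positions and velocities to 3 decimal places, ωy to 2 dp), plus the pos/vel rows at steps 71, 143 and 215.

State at t = 0.9318 s:
  obj    pos=(+2.724,-1.278) vel=(+5.602,-2.805) ωy=+125.27

Key-timestep trajectory:
   step    t(s)  obj.x    obj.z    obj.vx   obj.vz 
     71  0.2305   +0.274  -0.051  +1.386  -0.694
    143  0.4643   +0.762  -0.296  +2.791  -1.398
    215  0.6981   +1.579  -0.705  +4.196  -2.101


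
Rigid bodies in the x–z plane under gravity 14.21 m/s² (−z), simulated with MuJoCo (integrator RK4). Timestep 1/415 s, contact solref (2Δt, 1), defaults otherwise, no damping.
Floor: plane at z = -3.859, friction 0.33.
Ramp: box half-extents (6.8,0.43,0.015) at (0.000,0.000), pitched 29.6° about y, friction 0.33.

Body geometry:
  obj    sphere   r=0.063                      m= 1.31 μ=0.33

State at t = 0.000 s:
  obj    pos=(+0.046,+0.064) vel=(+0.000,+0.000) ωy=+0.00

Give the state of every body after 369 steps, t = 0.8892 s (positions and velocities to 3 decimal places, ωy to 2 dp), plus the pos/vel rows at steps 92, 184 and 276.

State at t = 0.8892 s:
  obj    pos=(+1.769,-0.915) vel=(+3.876,-2.202) ωy=+70.75

Key-timestep trajectory:
   step    t(s)  obj.x    obj.z    obj.vx   obj.vz 
     92  0.2217   +0.153  +0.003  +0.966  -0.549
    184  0.4434   +0.474  -0.180  +1.933  -1.098
    276  0.6651   +1.010  -0.484  +2.899  -1.647


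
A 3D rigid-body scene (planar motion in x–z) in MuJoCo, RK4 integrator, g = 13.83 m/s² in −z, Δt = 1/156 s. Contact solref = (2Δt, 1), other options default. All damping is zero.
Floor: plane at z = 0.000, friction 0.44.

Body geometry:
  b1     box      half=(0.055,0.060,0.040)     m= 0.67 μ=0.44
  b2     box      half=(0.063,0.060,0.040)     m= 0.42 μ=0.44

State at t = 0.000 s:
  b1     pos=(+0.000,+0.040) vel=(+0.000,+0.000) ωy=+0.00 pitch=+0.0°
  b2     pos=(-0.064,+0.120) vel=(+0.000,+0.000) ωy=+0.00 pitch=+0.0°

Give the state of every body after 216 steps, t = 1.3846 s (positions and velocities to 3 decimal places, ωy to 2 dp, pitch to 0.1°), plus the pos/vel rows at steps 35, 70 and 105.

State at t = 1.3846 s:
  b1     pos=(+0.000,+0.040) vel=(+0.000,+0.000) ωy=+0.00 pitch=+0.0°
  b2     pos=(-0.233,+0.040) vel=(+0.000,+0.000) ωy=+0.00 pitch=+180.0°

Key-timestep trajectory:
   step    t(s)  b1.x    b1.z    b1.vx   b1.vz   b2.x    b2.z    b2.vx   b2.vz 
     35  0.2244   +0.000  +0.040  +0.000  +0.000   -0.107  +0.067  -0.543  -0.315
     70  0.4487   +0.000  +0.040  +0.000  +0.000   -0.162  +0.075  -0.066  +0.003
    105  0.6731   +0.000  +0.040  +0.000  +0.000   -0.184  +0.072  -0.221  -0.059


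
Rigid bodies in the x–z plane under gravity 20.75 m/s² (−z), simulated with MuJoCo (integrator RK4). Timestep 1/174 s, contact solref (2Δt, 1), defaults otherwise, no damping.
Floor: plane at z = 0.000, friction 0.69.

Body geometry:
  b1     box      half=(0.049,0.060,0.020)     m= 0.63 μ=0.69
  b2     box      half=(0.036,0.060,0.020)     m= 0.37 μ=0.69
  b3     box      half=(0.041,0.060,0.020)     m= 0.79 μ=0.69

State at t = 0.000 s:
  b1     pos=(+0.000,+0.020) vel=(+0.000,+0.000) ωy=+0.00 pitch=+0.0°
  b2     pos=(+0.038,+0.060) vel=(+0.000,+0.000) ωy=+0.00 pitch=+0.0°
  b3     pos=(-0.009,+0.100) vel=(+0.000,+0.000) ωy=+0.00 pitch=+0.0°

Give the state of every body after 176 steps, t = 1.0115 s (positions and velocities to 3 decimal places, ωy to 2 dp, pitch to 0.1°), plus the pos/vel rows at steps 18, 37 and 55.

State at t = 1.0115 s:
  b1     pos=(+0.000,+0.020) vel=(+0.000,+0.000) ωy=+0.00 pitch=+0.0°
  b2     pos=(+0.038,+0.060) vel=(+0.000,+0.000) ωy=+0.00 pitch=+0.1°
  b3     pos=(-0.106,+0.020) vel=(+0.000,+0.000) ωy=+0.00 pitch=+180.0°

Key-timestep trajectory:
   step    t(s)  b1.x    b1.z    b1.vx   b1.vz   b2.x    b2.z    b2.vx   b2.vz   b3.x    b3.z    b3.vx   b3.vz 
     18  0.1034   +0.000  +0.020  -0.001  -0.001   +0.038  +0.060  -0.001  +0.000   -0.025  +0.083  -0.218  +0.107
     37  0.2126   +0.000  +0.020  +0.000  -0.001   +0.038  +0.060  +0.000  +0.000   -0.053  +0.080  -0.394  -0.088
     55  0.3161   +0.000  +0.020  +0.000  +0.000   +0.038  +0.060  +0.000  +0.000   -0.104  +0.021  -0.562  -1.423


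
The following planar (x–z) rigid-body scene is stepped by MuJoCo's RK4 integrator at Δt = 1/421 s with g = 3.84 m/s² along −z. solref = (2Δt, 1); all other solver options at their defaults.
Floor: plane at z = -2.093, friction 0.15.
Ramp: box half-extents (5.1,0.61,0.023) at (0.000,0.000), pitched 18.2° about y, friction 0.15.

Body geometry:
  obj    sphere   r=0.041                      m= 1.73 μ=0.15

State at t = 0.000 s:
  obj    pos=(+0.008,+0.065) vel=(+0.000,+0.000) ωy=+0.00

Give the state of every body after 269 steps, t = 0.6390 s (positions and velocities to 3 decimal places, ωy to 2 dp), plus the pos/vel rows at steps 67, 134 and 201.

State at t = 0.6390 s:
  obj    pos=(+0.174,+0.010) vel=(+0.520,-0.171) ωy=+13.35

Key-timestep trajectory:
   step    t(s)  obj.x    obj.z    obj.vx   obj.vz 
     67  0.1591   +0.018  +0.061  +0.130  -0.043
    134  0.3183   +0.049  +0.051  +0.259  -0.085
    201  0.4774   +0.101  +0.034  +0.389  -0.128


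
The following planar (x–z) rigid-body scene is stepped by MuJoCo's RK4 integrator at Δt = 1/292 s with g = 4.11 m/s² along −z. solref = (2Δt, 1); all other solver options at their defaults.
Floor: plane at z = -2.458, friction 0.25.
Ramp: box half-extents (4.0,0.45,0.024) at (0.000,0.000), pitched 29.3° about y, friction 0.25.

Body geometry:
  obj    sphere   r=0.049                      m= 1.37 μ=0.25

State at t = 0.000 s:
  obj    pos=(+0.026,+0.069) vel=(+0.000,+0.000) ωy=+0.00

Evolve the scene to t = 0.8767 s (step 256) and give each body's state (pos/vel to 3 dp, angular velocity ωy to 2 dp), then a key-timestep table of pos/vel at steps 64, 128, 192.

State at t = 0.8767 s:
  obj    pos=(+0.508,-0.201) vel=(+1.098,-0.616) ωy=+25.70

Key-timestep trajectory:
   step    t(s)  obj.x    obj.z    obj.vx   obj.vz 
     64  0.2192   +0.056  +0.052  +0.275  -0.154
    128  0.4384   +0.146  +0.002  +0.549  -0.308
    192  0.6575   +0.297  -0.083  +0.824  -0.462


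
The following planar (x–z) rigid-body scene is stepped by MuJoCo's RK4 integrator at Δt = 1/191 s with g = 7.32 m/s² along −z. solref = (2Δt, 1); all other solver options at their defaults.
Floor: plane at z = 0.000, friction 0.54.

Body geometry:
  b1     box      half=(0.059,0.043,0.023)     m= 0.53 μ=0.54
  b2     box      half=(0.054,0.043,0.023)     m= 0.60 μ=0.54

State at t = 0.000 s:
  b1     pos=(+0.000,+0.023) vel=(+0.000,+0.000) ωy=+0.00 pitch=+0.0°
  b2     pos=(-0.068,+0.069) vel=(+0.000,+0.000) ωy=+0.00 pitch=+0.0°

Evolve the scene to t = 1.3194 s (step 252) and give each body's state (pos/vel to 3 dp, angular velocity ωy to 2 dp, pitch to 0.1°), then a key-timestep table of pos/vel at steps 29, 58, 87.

State at t = 1.3194 s:
  b1     pos=(+0.001,+0.023) vel=(+0.000,+0.000) ωy=+0.00 pitch=+0.0°
  b2     pos=(-0.082,+0.055) vel=(+0.000,+0.000) ωy=+0.01 pitch=-45.7°

Key-timestep trajectory:
   step    t(s)  b1.x    b1.z    b1.vx   b1.vz   b2.x    b2.z    b2.vx   b2.vz 
     29  0.1518   +0.000  +0.023  +0.000  +0.000   -0.078  +0.062  -0.129  -0.147
     58  0.3037   +0.000  +0.023  +0.000  +0.000   -0.091  +0.058  -0.011  +0.002
     87  0.4555   +0.000  +0.023  +0.020  -0.010   -0.081  +0.055  +0.087  -0.022


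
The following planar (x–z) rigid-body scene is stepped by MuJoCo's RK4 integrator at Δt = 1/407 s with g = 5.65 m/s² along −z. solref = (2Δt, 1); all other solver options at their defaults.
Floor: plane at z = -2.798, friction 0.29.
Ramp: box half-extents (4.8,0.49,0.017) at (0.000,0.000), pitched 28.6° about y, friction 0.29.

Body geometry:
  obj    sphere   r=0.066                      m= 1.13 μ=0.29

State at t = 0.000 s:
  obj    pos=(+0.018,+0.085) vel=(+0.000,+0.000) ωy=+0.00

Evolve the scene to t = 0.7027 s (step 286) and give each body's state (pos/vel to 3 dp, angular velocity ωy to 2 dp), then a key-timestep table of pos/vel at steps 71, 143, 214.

State at t = 0.7027 s:
  obj    pos=(+0.437,-0.144) vel=(+1.192,-0.650) ωy=+20.57

Key-timestep trajectory:
   step    t(s)  obj.x    obj.z    obj.vx   obj.vz 
     71  0.1744   +0.044  +0.071  +0.296  -0.161
    143  0.3514   +0.123  +0.028  +0.596  -0.325
    214  0.5258   +0.252  -0.043  +0.892  -0.486


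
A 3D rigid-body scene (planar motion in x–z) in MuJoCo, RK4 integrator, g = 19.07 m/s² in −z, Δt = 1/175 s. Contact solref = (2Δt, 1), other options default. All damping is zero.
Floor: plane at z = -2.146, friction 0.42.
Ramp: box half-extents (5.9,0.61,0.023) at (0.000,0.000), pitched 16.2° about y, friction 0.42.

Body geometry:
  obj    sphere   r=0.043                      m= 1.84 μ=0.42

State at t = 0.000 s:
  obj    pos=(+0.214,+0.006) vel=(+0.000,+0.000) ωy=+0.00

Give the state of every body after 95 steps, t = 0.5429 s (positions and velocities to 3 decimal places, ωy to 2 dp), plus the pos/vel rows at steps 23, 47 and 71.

State at t = 0.5429 s:
  obj    pos=(+0.752,-0.150) vel=(+1.981,-0.575) ωy=+47.96

Key-timestep trajectory:
   step    t(s)  obj.x    obj.z    obj.vx   obj.vz 
     23  0.1314   +0.246  -0.003  +0.480  -0.139
     47  0.2686   +0.346  -0.032  +0.980  -0.285
     71  0.4057   +0.514  -0.081  +1.480  -0.430


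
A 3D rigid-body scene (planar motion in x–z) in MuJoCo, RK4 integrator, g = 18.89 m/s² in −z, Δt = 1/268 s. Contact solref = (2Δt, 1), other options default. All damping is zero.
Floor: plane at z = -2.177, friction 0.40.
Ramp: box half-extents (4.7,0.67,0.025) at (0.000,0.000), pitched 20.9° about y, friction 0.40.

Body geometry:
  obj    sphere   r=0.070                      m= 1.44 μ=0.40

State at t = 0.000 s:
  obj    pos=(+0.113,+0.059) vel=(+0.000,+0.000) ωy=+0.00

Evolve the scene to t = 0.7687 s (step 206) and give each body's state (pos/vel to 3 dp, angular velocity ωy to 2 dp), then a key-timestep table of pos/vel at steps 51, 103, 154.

State at t = 0.7687 s:
  obj    pos=(+1.441,-0.449) vel=(+3.456,-1.320) ωy=+52.85

Key-timestep trajectory:
   step    t(s)  obj.x    obj.z    obj.vx   obj.vz 
     51  0.1903   +0.194  +0.027  +0.856  -0.327
    103  0.3843   +0.445  -0.068  +1.728  -0.660
    154  0.5746   +0.855  -0.225  +2.584  -0.987


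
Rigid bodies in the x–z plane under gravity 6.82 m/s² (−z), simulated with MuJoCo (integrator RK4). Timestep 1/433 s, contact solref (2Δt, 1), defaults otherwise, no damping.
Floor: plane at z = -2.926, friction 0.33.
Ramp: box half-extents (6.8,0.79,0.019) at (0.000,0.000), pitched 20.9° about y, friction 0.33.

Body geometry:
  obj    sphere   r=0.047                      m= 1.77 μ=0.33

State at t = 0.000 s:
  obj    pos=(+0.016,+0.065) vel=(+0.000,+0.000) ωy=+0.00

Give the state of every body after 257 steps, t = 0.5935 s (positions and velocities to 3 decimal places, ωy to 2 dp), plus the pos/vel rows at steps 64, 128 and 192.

State at t = 0.5935 s:
  obj    pos=(+0.302,-0.045) vel=(+0.964,-0.368) ωy=+21.94

Key-timestep trajectory:
   step    t(s)  obj.x    obj.z    obj.vx   obj.vz 
     64  0.1478   +0.034  +0.058  +0.240  -0.092
    128  0.2956   +0.087  +0.037  +0.480  -0.183
    192  0.4434   +0.176  +0.004  +0.720  -0.275


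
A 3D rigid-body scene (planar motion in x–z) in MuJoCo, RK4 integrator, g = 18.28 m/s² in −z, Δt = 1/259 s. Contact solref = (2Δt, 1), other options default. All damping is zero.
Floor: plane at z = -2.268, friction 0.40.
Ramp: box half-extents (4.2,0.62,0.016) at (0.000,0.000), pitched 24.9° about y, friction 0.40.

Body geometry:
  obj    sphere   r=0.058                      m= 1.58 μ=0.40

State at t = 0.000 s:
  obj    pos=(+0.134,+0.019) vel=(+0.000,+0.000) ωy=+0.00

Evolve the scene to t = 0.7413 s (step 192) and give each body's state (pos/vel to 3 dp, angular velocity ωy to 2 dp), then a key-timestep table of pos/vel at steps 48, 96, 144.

State at t = 0.7413 s:
  obj    pos=(+1.504,-0.617) vel=(+3.697,-1.716) ωy=+70.25

Key-timestep trajectory:
   step    t(s)  obj.x    obj.z    obj.vx   obj.vz 
     48  0.1853   +0.220  -0.020  +0.924  -0.429
     96  0.3707   +0.477  -0.140  +1.848  -0.858
    144  0.5560   +0.905  -0.338  +2.772  -1.287


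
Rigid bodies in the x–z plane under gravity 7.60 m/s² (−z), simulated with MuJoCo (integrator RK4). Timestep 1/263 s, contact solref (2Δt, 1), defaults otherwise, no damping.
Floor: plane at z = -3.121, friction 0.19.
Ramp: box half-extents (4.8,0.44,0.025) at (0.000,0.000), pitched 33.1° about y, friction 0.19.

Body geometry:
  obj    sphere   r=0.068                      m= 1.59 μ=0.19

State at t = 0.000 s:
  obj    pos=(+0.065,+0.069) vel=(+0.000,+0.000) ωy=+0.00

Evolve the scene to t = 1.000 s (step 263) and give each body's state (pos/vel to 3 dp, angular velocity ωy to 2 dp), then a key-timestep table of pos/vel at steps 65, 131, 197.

State at t = 1.000 s:
  obj    pos=(+1.307,-0.741) vel=(+2.484,-1.619) ωy=+43.59

Key-timestep trajectory:
   step    t(s)  obj.x    obj.z    obj.vx   obj.vz 
     65  0.2471   +0.141  +0.019  +0.614  -0.400
    131  0.4981   +0.373  -0.132  +1.237  -0.807
    197  0.7490   +0.762  -0.386  +1.860  -1.213


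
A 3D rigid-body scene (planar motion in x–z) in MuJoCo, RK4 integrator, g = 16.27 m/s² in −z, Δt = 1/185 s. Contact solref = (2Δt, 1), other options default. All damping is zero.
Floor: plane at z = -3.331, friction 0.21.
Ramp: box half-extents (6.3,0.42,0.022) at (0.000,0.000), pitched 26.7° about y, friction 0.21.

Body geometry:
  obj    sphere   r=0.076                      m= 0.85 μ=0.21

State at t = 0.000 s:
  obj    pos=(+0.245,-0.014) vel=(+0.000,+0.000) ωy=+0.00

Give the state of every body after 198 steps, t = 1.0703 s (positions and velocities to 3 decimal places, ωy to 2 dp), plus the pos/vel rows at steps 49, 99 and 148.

State at t = 1.0703 s:
  obj    pos=(+2.917,-1.358) vel=(+4.993,-2.511) ωy=+73.52

Key-timestep trajectory:
   step    t(s)  obj.x    obj.z    obj.vx   obj.vz 
     49  0.2649   +0.409  -0.096  +1.236  -0.622
     99  0.5351   +0.913  -0.350  +2.497  -1.256
    148  0.8000   +1.738  -0.765  +3.732  -1.877


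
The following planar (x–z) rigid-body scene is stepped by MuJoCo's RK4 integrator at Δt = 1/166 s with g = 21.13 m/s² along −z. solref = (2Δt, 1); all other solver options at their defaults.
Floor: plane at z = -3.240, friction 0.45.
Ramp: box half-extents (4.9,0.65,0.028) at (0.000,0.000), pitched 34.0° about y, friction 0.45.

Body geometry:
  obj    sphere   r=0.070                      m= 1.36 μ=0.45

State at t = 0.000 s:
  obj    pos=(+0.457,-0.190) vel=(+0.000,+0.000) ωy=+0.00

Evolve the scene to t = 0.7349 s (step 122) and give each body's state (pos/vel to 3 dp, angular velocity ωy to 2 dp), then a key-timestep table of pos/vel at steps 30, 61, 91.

State at t = 0.7349 s:
  obj    pos=(+2.347,-1.465) vel=(+5.142,-3.468) ωy=+88.59

Key-timestep trajectory:
   step    t(s)  obj.x    obj.z    obj.vx   obj.vz 
     30  0.1807   +0.571  -0.267  +1.265  -0.853
     61  0.3675   +0.930  -0.509  +2.571  -1.734
     91  0.5482   +1.508  -0.899  +3.836  -2.587


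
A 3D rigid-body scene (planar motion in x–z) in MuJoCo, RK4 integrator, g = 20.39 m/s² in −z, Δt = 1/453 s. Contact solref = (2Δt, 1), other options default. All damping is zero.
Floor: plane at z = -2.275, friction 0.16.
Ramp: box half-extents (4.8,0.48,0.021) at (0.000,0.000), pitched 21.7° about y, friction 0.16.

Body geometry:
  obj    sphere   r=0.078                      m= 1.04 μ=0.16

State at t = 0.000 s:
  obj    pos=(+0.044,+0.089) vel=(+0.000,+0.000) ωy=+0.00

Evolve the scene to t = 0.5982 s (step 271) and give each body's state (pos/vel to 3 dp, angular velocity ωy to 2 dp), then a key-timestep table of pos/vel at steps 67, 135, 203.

State at t = 0.5982 s:
  obj    pos=(+0.939,-0.267) vel=(+2.993,-1.191) ωy=+41.29

Key-timestep trajectory:
   step    t(s)  obj.x    obj.z    obj.vx   obj.vz 
     67  0.1479   +0.099  +0.067  +0.740  -0.295
    135  0.2980   +0.266  +0.001  +1.491  -0.593
    203  0.4481   +0.546  -0.111  +2.242  -0.892


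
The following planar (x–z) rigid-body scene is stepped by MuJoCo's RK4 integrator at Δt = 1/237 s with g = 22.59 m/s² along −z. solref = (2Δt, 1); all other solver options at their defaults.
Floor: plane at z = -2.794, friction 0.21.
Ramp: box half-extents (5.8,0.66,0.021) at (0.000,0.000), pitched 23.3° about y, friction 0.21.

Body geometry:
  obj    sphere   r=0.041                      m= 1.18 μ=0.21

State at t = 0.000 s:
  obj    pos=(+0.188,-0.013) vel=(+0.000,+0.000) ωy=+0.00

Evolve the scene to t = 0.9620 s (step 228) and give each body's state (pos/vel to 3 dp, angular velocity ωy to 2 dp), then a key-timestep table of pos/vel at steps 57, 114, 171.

State at t = 0.9620 s:
  obj    pos=(+2.901,-1.182) vel=(+5.639,-2.429) ωy=+149.73

Key-timestep trajectory:
   step    t(s)  obj.x    obj.z    obj.vx   obj.vz 
     57  0.2405   +0.358  -0.086  +1.410  -0.607
    114  0.4810   +0.866  -0.306  +2.820  -1.214
    171  0.7215   +1.714  -0.671  +4.230  -1.822


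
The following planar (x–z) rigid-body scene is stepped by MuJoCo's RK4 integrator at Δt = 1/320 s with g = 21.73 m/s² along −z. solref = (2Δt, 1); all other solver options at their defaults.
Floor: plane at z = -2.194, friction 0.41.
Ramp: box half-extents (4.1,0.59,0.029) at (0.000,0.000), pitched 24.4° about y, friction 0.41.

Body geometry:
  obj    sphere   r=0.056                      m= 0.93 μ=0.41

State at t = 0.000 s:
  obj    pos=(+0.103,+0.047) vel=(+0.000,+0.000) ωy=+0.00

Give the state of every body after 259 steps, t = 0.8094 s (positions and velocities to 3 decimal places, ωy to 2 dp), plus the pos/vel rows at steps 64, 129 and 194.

State at t = 0.8094 s:
  obj    pos=(+2.016,-0.821) vel=(+4.726,-2.144) ωy=+92.66

Key-timestep trajectory:
   step    t(s)  obj.x    obj.z    obj.vx   obj.vz 
     64  0.2000   +0.220  -0.006  +1.168  -0.530
    129  0.4031   +0.577  -0.169  +2.354  -1.068
    194  0.6063   +1.176  -0.440  +3.540  -1.606


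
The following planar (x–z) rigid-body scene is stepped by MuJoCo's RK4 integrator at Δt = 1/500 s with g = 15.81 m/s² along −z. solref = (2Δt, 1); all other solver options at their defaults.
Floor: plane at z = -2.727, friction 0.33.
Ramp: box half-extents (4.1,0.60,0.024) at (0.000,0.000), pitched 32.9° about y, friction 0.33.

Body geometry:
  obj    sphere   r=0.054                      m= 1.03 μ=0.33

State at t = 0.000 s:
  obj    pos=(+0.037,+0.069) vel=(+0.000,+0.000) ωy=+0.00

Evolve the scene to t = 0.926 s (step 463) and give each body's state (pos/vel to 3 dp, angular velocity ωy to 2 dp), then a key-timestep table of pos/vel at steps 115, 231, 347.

State at t = 0.926 s:
  obj    pos=(+2.245,-1.360) vel=(+4.769,-3.085) ωy=+105.18

Key-timestep trajectory:
   step    t(s)  obj.x    obj.z    obj.vx   obj.vz 
    115  0.2300   +0.173  -0.019  +1.185  -0.766
    231  0.4620   +0.587  -0.287  +2.380  -1.539
    347  0.6940   +1.277  -0.733  +3.574  -2.312


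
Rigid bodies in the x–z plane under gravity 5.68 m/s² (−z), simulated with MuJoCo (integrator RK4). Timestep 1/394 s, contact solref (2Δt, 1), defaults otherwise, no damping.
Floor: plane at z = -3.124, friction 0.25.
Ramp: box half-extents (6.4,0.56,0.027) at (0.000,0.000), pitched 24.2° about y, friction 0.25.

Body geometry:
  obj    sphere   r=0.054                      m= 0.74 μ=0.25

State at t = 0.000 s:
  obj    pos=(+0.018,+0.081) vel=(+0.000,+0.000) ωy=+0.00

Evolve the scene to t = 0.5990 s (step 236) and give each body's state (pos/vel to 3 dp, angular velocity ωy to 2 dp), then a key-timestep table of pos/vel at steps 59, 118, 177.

State at t = 0.5990 s:
  obj    pos=(+0.290,-0.042) vel=(+0.909,-0.408) ωy=+18.45

Key-timestep trajectory:
   step    t(s)  obj.x    obj.z    obj.vx   obj.vz 
     59  0.1497   +0.035  +0.073  +0.227  -0.102
    118  0.2995   +0.086  +0.050  +0.454  -0.204
    177  0.4492   +0.171  +0.012  +0.682  -0.306


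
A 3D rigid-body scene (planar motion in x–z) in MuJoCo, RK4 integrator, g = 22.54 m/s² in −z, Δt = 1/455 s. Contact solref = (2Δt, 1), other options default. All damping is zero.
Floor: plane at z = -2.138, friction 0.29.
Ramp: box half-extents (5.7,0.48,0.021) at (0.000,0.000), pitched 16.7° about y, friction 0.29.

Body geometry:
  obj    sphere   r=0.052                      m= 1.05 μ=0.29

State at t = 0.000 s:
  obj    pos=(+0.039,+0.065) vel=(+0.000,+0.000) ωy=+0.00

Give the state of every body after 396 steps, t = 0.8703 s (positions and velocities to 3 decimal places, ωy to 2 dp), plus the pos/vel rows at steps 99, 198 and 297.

State at t = 0.8703 s:
  obj    pos=(+1.717,-0.439) vel=(+3.857,-1.157) ωy=+77.43

Key-timestep trajectory:
   step    t(s)  obj.x    obj.z    obj.vx   obj.vz 
     99  0.2176   +0.144  +0.033  +0.964  -0.289
    198  0.4352   +0.459  -0.061  +1.928  -0.579
    297  0.6527   +0.983  -0.219  +2.893  -0.868
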